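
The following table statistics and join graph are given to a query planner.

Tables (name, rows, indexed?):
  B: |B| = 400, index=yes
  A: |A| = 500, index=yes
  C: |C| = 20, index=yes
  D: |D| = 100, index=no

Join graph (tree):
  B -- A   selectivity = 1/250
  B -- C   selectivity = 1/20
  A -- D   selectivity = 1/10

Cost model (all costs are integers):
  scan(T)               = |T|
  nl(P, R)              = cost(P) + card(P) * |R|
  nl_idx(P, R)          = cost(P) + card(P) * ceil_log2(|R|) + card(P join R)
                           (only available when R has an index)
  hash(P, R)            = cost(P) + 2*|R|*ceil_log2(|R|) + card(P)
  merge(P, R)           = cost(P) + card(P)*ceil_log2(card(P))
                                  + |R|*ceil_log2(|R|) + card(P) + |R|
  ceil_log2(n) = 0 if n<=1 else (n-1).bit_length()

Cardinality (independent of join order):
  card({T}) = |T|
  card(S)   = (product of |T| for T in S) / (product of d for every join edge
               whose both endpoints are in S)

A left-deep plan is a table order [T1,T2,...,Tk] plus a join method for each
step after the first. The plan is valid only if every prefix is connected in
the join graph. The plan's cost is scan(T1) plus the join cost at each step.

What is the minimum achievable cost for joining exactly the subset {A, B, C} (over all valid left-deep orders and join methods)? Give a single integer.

Selinger DP over subsets of {A,B,C}:
  {B}: scan cost=400, card=400
  {A}: scan cost=500, card=500
  {C}: scan cost=20, card=20
  {AB}: card=800; try (A,nl_idx)→4800, (B,nl_idx)→5800, (B,hash)→8200, (A,merge)→9400, (B,merge)→9500, (A,hash)→9800 …(+2); best=4800 via (A,nl_idx)
  {BC}: card=400; try (B,nl_idx)→600, (C,hash)→1000, (C,nl_idx)→2800, (B,merge)→4140, (C,merge)→4520, (B,hash)→7240 …(+2); best=600 via (B,nl_idx)
  {ABC}: card=800; try (A,nl_idx)→5000, (C,hash)→5800, (C,nl_idx)→9600, (A,merge)→9600, (A,hash)→10000, (C,merge)→13720 …(+2); best=5000 via (A,nl_idx)

5000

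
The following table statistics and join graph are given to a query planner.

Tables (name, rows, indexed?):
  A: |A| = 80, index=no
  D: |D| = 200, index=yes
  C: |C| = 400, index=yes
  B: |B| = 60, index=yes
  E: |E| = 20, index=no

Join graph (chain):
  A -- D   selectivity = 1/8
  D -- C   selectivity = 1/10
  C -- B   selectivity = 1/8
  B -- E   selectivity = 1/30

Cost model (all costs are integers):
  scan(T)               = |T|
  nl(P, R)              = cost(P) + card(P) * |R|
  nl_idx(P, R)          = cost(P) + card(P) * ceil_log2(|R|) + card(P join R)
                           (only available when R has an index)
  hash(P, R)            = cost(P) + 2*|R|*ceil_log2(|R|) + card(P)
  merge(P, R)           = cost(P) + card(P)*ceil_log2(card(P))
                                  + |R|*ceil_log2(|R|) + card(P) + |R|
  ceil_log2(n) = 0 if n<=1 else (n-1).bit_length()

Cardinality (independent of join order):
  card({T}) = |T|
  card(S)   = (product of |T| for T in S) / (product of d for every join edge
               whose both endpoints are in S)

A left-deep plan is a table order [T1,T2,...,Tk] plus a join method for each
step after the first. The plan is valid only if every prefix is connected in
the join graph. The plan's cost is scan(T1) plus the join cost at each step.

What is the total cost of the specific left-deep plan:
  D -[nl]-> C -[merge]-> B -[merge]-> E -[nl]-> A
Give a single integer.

step 1: scan D: cost=200, card=200
step 2: join C via nl
    card(P join C) = 200*400/(10) = 8000
    cost = 200 + 200*400 = 80200
step 3: join B via merge
    card(P join B) = 8000*60/(8) = 60000
    cost = 80200 + 8000*13 + 60*6 + 8000 + 60 = 192620
step 4: join E via merge
    card(P join E) = 60000*20/(30) = 40000
    cost = 192620 + 60000*16 + 20*5 + 60000 + 20 = 1212740
step 5: join A via nl
    card(P join A) = 40000*80/(8) = 400000
    cost = 1212740 + 40000*80 = 4412740

4412740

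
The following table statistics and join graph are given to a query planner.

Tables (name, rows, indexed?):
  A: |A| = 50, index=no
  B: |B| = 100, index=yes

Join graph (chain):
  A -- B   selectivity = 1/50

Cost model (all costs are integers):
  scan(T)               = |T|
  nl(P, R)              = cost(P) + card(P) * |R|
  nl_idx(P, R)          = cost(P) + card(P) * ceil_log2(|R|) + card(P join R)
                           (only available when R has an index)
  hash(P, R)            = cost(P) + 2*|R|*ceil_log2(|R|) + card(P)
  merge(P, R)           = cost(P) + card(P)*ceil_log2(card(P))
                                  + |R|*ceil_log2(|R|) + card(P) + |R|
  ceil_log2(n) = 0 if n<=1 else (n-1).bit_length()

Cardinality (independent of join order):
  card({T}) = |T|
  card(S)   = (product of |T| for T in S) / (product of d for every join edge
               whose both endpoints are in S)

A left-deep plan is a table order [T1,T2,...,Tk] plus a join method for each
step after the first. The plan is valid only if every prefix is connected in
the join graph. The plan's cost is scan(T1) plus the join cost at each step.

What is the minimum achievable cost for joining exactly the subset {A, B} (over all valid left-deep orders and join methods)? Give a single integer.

Selinger DP over subsets of {A,B}:
  {A}: scan cost=50, card=50
  {B}: scan cost=100, card=100
  {AB}: card=100; try (B,nl_idx)→500, (A,hash)→800, (B,merge)→1200, (A,merge)→1250, (B,hash)→1500, (B,nl)→5050 …(+1); best=500 via (B,nl_idx)

500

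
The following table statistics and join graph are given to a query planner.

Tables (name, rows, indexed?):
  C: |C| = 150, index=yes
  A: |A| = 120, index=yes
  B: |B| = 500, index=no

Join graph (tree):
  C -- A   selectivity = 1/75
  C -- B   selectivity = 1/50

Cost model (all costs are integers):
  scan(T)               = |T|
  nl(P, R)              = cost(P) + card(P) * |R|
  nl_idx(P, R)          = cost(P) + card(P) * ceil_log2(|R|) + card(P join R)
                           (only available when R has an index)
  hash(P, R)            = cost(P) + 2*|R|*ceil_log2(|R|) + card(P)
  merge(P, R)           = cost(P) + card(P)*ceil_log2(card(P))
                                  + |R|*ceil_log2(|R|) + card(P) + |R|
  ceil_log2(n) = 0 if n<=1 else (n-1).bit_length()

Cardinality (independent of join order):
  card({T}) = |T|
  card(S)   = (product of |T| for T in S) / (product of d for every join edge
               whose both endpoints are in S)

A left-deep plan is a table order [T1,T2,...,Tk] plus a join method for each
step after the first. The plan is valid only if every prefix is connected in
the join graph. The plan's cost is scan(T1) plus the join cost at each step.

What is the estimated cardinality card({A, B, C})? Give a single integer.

Tables in S: A(120), B(500), C(150)
Edges inside S: C-A(d=75), C-B(d=50)
numerator = 120 * 500 * 150 = 9000000
denominator = 75 * 50 = 3750
card(S) = 9000000 / 3750 = 2400

2400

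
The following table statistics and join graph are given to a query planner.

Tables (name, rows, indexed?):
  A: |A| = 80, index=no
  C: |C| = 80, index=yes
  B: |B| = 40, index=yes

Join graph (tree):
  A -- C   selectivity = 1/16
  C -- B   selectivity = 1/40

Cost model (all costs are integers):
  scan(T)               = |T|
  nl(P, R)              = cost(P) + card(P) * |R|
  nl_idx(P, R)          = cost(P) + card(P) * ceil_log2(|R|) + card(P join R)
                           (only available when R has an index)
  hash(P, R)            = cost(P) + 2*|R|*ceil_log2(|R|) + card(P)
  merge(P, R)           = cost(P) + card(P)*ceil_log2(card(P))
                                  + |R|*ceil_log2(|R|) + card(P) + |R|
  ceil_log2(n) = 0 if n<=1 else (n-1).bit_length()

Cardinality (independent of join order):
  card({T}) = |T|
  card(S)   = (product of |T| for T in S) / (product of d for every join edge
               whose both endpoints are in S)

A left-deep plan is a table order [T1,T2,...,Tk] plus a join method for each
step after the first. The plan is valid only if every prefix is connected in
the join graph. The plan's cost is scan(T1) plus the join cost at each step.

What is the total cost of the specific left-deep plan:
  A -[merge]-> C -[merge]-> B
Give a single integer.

step 1: scan A: cost=80, card=80
step 2: join C via merge
    card(P join C) = 80*80/(16) = 400
    cost = 80 + 80*7 + 80*7 + 80 + 80 = 1360
step 3: join B via merge
    card(P join B) = 400*40/(40) = 400
    cost = 1360 + 400*9 + 40*6 + 400 + 40 = 5640

5640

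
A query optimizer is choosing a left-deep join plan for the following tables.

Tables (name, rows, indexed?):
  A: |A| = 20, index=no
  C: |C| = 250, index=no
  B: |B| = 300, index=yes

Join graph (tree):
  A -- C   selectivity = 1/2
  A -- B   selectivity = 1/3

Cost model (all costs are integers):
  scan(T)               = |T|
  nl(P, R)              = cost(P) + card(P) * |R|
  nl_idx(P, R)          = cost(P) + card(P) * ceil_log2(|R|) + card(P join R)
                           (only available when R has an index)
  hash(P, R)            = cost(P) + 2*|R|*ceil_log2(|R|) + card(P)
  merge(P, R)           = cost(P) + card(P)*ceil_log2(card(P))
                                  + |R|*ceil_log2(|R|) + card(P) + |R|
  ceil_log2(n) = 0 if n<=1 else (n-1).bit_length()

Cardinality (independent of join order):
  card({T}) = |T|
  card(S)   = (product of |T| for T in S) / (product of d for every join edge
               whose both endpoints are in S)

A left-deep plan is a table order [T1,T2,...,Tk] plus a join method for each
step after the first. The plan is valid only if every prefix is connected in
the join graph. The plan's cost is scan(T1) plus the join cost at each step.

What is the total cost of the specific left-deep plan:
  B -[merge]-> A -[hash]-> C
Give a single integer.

9420

step 1: scan B: cost=300, card=300
step 2: join A via merge
    card(P join A) = 300*20/(3) = 2000
    cost = 300 + 300*9 + 20*5 + 300 + 20 = 3420
step 3: join C via hash
    card(P join C) = 2000*250/(2) = 250000
    cost = 3420 + 2*250*8 + 2000 = 9420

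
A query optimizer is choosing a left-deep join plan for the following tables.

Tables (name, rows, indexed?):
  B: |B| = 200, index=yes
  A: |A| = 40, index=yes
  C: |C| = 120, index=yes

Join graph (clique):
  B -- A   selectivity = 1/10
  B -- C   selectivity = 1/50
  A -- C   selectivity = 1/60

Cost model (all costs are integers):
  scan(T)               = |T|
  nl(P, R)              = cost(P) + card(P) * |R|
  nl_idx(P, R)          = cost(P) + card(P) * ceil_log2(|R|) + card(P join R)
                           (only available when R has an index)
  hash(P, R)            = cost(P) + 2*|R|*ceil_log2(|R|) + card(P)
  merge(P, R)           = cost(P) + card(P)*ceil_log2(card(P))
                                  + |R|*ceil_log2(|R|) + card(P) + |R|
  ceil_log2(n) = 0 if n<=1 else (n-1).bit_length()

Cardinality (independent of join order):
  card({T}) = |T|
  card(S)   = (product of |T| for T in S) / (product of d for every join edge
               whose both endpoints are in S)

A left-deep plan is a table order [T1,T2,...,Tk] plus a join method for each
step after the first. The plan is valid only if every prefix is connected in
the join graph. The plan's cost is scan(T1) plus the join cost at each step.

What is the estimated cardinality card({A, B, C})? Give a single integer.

32

Tables in S: A(40), B(200), C(120)
Edges inside S: B-A(d=10), B-C(d=50), A-C(d=60)
numerator = 40 * 200 * 120 = 960000
denominator = 10 * 50 * 60 = 30000
card(S) = 960000 / 30000 = 32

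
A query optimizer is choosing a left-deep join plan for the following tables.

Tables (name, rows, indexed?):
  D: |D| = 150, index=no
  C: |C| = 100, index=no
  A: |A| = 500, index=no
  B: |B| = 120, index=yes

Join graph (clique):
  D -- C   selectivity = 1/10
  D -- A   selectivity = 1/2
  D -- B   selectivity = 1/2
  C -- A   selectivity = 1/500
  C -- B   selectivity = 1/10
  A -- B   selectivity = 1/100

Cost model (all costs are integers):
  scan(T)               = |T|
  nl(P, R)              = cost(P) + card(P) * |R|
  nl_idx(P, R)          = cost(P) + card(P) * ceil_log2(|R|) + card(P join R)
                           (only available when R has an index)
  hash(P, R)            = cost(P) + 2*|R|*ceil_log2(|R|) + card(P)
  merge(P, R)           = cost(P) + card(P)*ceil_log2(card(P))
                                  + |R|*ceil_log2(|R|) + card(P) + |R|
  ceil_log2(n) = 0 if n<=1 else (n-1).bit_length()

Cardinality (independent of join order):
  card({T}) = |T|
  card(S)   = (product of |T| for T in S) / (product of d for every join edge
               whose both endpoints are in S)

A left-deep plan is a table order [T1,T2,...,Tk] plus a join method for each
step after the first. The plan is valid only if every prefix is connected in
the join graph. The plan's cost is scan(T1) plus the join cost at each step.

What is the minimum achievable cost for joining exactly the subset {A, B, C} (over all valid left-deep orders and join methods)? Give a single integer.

3112

Selinger DP over subsets of {A,B,C}:
  {C}: scan cost=100, card=100
  {A}: scan cost=500, card=500
  {B}: scan cost=120, card=120
  {AC}: card=100; try (C,hash)→2400, (A,merge)→5900, (C,merge)→6300, (A,hash)→9200, (A,nl)→50100, (C,nl)→50500; best=2400 via (C,hash)
  {BC}: card=1200; try (C,hash)→1640, (B,merge)→1860, (C,merge)→1880, (B,hash)→1880, (B,nl_idx)→2000, (B,nl)→12100 …(+1); best=1640 via (C,hash)
  {AB}: card=600; try (B,hash)→2680, (B,nl_idx)→4600, (A,merge)→6080, (B,merge)→6460, (A,hash)→9240, (A,nl)→60120 …(+1); best=2680 via (B,hash)
  {ABC}: card=12; try (B,nl_idx)→3112, (B,merge)→4160, (B,hash)→4180, (C,hash)→4680, (C,merge)→10080, (A,hash)→11840 …(+4); best=3112 via (B,nl_idx)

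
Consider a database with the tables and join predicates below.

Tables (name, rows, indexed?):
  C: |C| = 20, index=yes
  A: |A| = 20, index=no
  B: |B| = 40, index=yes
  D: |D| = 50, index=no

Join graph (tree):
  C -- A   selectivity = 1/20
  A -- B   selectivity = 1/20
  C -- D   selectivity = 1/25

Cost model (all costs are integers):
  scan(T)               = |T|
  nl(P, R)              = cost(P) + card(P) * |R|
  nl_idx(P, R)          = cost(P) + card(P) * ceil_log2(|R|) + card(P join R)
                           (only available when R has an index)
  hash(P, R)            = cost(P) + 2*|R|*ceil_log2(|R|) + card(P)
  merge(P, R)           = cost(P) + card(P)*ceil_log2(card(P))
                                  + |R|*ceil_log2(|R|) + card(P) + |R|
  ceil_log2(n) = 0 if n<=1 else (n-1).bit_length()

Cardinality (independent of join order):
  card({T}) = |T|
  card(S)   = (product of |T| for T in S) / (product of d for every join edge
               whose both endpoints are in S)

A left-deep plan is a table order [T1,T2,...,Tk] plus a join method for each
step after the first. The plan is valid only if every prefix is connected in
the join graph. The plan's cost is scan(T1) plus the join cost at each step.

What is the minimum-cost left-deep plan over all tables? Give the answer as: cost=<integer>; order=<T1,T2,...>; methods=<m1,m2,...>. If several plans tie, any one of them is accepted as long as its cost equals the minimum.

Selinger DP (subsets sized 1..n):
  {C}: scan cost=20, card=20
  {A}: scan cost=20, card=20
  {B}: scan cost=40, card=40
  {D}: scan cost=50, card=50
  {AC}: card=20; try (C,nl_idx)→140, (C,hash)→240, (A,hash)→240, (C,merge)→260, (A,merge)→260, (C,nl)→420 …(+1); best=140 via (C,nl_idx)
  {CD}: card=40; try (C,hash)→300, (C,nl_idx)→340, (D,merge)→490, (C,merge)→520, (D,hash)→640, (D,nl)→1020 …(+1); best=300 via (C,hash)
  {AB}: card=40; try (B,nl_idx)→180, (A,hash)→280, (B,merge)→420, (A,merge)→440, (B,hash)→520, (B,nl)→820 …(+1); best=180 via (B,nl_idx)
  {ABC}: card=40; try (B,nl_idx)→300, (C,hash)→420, (C,nl_idx)→420, (B,merge)→540, (C,merge)→580, (B,hash)→640 …(+2); best=300 via (B,nl_idx)
  {ACD}: card=40; try (A,hash)→540, (D,merge)→610, (A,merge)→700, (D,hash)→760, (A,nl)→1100, (D,nl)→1140; best=540 via (A,hash)
  {ABCD}: card=80; try (B,nl_idx)→860, (D,merge)→930, (D,hash)→940, (B,hash)→1060, (B,merge)→1100, (B,nl)→2140 …(+1); best=860 via (B,nl_idx)

cost=860; order=D,C,A,B; methods=hash,hash,nl_idx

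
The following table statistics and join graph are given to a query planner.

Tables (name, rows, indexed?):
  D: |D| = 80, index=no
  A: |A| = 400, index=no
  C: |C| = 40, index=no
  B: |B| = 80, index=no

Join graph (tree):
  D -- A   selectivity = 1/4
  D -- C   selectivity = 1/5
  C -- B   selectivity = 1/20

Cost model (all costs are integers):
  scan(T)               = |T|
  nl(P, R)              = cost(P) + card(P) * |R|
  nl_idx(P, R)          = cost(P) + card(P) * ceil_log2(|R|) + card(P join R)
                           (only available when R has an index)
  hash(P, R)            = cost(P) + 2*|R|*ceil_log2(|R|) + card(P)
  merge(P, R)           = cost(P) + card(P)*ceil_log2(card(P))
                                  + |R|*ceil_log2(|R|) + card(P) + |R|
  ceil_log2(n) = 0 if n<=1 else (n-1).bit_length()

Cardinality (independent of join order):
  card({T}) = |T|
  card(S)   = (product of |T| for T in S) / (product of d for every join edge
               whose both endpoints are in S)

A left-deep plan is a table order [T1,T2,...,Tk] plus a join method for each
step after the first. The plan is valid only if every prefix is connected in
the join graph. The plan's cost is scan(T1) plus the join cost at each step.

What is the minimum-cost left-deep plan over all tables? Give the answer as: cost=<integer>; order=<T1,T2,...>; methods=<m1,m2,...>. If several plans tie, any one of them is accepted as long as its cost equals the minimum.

Selinger DP (subsets sized 1..n):
  {D}: scan cost=80, card=80
  {A}: scan cost=400, card=400
  {C}: scan cost=40, card=40
  {B}: scan cost=80, card=80
  {AD}: card=8000; try (D,hash)→1920, (A,merge)→4720, (D,merge)→5040, (A,hash)→7360, (A,nl)→32080, (D,nl)→32400; best=1920 via (D,hash)
  {CD}: card=640; try (C,hash)→640, (D,merge)→960, (C,merge)→1000, (D,hash)→1200, (D,nl)→3240, (C,nl)→3280; best=640 via (C,hash)
  {BC}: card=160; try (C,hash)→640, (B,merge)→960, (C,merge)→1000, (B,hash)→1200, (B,nl)→3240, (C,nl)→3280; best=640 via (C,hash)
  {ACD}: card=64000; try (A,hash)→8480, (C,hash)→10400, (A,merge)→11680, (C,merge)→114200, (A,nl)→256640, (C,nl)→321920; best=8480 via (A,hash)
  {BCD}: card=2560; try (D,hash)→1920, (B,hash)→2400, (D,merge)→2720, (B,merge)→8320, (D,nl)→13440, (B,nl)→51840; best=1920 via (D,hash)
  {ABCD}: card=256000; try (A,hash)→11680, (A,merge)→39200, (B,hash)→73600, (A,nl)→1025920, (B,merge)→1097120, (B,nl)→5128480; best=11680 via (A,hash)

cost=11680; order=B,C,D,A; methods=hash,hash,hash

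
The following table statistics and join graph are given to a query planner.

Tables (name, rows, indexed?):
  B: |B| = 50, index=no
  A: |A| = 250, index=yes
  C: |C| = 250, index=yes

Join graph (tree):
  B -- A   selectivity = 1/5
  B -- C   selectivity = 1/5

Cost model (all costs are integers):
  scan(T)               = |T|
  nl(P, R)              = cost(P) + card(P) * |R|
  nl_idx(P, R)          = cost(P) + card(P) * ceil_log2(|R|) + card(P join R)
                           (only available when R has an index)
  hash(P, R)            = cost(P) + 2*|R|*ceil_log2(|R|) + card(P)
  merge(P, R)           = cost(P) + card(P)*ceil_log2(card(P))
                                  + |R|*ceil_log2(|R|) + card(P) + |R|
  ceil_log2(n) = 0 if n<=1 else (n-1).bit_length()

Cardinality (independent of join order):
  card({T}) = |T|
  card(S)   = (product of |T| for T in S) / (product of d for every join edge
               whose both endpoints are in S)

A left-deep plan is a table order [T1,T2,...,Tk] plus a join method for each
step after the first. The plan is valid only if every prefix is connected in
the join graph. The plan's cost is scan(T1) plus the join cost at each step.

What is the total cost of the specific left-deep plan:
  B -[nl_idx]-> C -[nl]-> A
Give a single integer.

step 1: scan B: cost=50, card=50
step 2: join C via nl_idx
    card(P join C) = 50*250/(5) = 2500
    cost = 50 + 50*8 + 2500 = 2950
step 3: join A via nl
    card(P join A) = 2500*250/(5) = 125000
    cost = 2950 + 2500*250 = 627950

627950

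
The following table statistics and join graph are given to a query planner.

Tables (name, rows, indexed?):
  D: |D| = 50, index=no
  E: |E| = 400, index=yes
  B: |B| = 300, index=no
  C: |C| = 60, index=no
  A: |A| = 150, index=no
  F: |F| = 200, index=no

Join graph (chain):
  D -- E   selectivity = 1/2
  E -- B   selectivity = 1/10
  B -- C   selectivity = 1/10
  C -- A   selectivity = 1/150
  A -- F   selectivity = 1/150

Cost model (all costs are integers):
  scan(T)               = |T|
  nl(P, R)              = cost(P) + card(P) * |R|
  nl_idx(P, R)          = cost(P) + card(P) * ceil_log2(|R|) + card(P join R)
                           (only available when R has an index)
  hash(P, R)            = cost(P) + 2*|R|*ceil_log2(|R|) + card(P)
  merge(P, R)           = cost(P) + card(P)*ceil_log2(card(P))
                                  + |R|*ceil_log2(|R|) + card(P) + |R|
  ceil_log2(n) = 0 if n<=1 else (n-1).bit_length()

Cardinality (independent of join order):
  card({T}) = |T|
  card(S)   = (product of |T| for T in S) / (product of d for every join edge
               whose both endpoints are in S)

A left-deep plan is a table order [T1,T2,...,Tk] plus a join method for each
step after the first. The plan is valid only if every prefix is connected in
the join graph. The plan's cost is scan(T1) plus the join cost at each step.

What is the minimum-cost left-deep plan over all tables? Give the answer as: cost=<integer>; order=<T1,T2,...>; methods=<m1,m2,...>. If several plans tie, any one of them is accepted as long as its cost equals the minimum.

Selinger DP (subsets sized 1..n):
  {D}: scan cost=50, card=50
  {E}: scan cost=400, card=400
  {B}: scan cost=300, card=300
  {C}: scan cost=60, card=60
  {A}: scan cost=150, card=150
  {F}: scan cost=200, card=200
  {DE}: card=10000; try (D,hash)→1400, (E,merge)→4400, (D,merge)→4750, (E,hash)→7300, (E,nl_idx)→10500, (E,nl)→20050 …(+1); best=1400 via (D,hash)
  {BE}: card=12000; try (B,hash)→6200, (E,merge)→7300, (B,merge)→7400, (E,hash)→7800, (E,nl_idx)→15000, (E,nl)→120300 …(+1); best=6200 via (B,hash)
  {BC}: card=1800; try (C,hash)→1320, (B,merge)→3480, (C,merge)→3720, (B,hash)→5520, (B,nl)→18060, (C,nl)→18300; best=1320 via (C,hash)
  {AC}: card=60; try (C,hash)→1020, (A,merge)→1830, (C,merge)→1920, (A,hash)→2520, (A,nl)→9060, (C,nl)→9150; best=1020 via (C,hash)
  {AF}: card=200; try (A,hash)→2800, (F,merge)→3300, (A,merge)→3350, (F,hash)→3500, (F,nl)→30150, (A,nl)→30200; best=2800 via (A,hash)
  {BDE}: card=300000; try (B,hash)→16800, (D,hash)→18800, (B,merge)→154400, (D,merge)→186550, (D,nl)→606200, (B,nl)→3001400; best=16800 via (B,hash)
  {BCE}: card=72000; try (E,hash)→10320, (C,hash)→18920, (E,merge)→26920, (E,nl_idx)→89520, (C,merge)→186620, (E,nl)→721320 …(+1); best=10320 via (E,hash)
  {ABC}: card=1800; try (B,merge)→4440, (A,hash)→5520, (B,hash)→6480, (B,nl)→19020, (A,merge)→24270, (A,nl)→271320; best=4440 via (B,merge)
  {ACF}: card=80; try (F,merge)→3240, (C,hash)→3720, (F,hash)→4280, (C,merge)→5020, (F,nl)→13020, (C,nl)→14800; best=3240 via (F,merge)
  {BCDE}: card=1800000; try (D,hash)→82920, (C,hash)→317520, (D,merge)→1306670, (D,nl)→3610320, (C,merge)→6017220, (C,nl)→18016800; best=82920 via (D,hash)
  {ABCE}: card=72000; try (E,hash)→13440, (E,merge)→30040, (A,hash)→84720, (E,nl_idx)→92640, (E,nl)→724440, (A,merge)→1307670 …(+1); best=13440 via (E,hash)
  {ABCF}: card=2400; try (B,merge)→6880, (B,hash)→8720, (F,hash)→9440, (B,nl)→27240, (F,merge)→27840, (F,nl)→364440; best=6880 via (B,merge)
  {ABCDE}: card=1800000; try (D,hash)→86040, (D,merge)→1309790, (A,hash)→1885320, (D,nl)→3613440, (A,merge)→39684270, (A,nl)→270082920; best=86040 via (D,hash)
  {ABCEF}: card=96000; try (E,hash)→16480, (E,merge)→42080, (F,hash)→88640, (E,nl_idx)→124480, (E,nl)→966880, (F,merge)→1311240 …(+1); best=16480 via (E,hash)
  {ABCDEF}: card=2400000; try (D,hash)→113080, (D,merge)→1744830, (F,hash)→1889240, (D,nl)→4816480, (F,merge)→39687840, (F,nl)→360086040; best=113080 via (D,hash)

cost=113080; order=A,C,F,B,E,D; methods=hash,merge,merge,hash,hash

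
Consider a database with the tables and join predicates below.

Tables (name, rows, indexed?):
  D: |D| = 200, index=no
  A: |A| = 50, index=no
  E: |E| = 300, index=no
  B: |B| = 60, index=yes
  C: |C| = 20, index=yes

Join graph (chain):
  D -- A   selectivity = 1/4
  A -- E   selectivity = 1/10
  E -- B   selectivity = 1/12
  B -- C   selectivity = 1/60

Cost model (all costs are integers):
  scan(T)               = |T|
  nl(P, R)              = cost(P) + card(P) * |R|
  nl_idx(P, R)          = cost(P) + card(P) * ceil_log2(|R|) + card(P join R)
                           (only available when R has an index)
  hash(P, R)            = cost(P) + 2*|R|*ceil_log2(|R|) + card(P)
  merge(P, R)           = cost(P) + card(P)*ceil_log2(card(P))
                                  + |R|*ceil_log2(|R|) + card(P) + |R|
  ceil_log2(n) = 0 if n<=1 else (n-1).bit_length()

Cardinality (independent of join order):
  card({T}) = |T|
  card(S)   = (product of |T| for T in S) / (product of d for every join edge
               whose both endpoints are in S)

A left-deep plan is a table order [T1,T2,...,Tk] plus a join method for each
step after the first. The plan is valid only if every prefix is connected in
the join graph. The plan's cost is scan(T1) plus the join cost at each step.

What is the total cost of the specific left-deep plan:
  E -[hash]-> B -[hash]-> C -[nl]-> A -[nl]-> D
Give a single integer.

step 1: scan E: cost=300, card=300
step 2: join B via hash
    card(P join B) = 300*60/(12) = 1500
    cost = 300 + 2*60*6 + 300 = 1320
step 3: join C via hash
    card(P join C) = 1500*20/(60) = 500
    cost = 1320 + 2*20*5 + 1500 = 3020
step 4: join A via nl
    card(P join A) = 500*50/(10) = 2500
    cost = 3020 + 500*50 = 28020
step 5: join D via nl
    card(P join D) = 2500*200/(4) = 125000
    cost = 28020 + 2500*200 = 528020

528020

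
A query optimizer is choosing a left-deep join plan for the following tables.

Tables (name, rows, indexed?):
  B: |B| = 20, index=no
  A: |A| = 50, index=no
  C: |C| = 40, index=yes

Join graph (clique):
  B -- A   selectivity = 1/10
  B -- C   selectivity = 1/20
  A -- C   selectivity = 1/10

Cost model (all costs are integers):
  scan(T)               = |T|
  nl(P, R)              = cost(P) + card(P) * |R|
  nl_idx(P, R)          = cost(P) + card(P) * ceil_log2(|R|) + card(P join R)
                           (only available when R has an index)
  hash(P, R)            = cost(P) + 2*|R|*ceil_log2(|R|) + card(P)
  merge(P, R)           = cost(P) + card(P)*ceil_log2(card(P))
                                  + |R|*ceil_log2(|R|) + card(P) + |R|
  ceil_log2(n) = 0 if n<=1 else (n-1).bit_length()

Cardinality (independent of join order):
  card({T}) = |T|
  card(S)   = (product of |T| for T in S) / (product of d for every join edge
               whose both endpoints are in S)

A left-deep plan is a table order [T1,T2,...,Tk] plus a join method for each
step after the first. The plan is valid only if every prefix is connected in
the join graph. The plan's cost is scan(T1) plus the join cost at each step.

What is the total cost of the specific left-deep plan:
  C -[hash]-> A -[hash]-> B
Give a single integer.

1080

step 1: scan C: cost=40, card=40
step 2: join A via hash
    card(P join A) = 40*50/(10) = 200
    cost = 40 + 2*50*6 + 40 = 680
step 3: join B via hash
    card(P join B) = 200*20/(10*20) = 20
    cost = 680 + 2*20*5 + 200 = 1080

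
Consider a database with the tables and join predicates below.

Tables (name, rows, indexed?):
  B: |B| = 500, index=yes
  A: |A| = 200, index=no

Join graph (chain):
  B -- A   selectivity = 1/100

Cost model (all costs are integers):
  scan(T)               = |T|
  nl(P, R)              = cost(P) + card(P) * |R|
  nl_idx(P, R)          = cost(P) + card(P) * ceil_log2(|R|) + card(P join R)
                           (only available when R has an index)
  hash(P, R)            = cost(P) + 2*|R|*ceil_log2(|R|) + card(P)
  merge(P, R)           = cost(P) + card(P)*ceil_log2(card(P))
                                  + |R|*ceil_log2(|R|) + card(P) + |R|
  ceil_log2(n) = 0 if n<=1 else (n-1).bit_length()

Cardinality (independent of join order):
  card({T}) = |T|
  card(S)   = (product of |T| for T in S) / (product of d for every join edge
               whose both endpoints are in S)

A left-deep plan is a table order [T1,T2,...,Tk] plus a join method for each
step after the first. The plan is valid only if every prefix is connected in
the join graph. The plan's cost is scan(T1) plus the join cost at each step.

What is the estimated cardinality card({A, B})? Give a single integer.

Tables in S: A(200), B(500)
Edges inside S: B-A(d=100)
numerator = 200 * 500 = 100000
denominator = 100 = 100
card(S) = 100000 / 100 = 1000

1000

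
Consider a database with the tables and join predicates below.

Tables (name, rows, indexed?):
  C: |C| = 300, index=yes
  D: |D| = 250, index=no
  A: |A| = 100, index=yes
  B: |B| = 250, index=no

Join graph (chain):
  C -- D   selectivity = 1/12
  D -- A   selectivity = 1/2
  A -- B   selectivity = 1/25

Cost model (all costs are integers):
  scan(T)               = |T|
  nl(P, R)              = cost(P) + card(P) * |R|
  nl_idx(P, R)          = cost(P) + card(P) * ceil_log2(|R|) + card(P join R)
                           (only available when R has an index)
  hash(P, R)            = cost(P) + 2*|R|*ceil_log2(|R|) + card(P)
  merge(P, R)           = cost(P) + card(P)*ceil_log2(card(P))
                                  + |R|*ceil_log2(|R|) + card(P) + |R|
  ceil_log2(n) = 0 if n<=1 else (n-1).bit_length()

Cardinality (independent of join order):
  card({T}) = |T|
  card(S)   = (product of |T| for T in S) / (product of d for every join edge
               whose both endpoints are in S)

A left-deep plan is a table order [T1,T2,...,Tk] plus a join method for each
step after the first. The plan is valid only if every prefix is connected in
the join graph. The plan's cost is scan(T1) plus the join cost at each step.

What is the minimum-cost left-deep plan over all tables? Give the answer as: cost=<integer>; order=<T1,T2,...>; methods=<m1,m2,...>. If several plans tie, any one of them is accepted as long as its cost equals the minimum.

cost=137300; order=B,A,D,C; methods=hash,hash,hash

Selinger DP (subsets sized 1..n):
  {C}: scan cost=300, card=300
  {D}: scan cost=250, card=250
  {A}: scan cost=100, card=100
  {B}: scan cost=250, card=250
  {CD}: card=6250; try (D,hash)→4600, (C,merge)→5500, (D,merge)→5550, (C,hash)→5900, (C,nl_idx)→8750, (C,nl)→75250 …(+1); best=4600 via (D,hash)
  {AD}: card=12500; try (A,hash)→1900, (D,merge)→3150, (A,merge)→3300, (D,hash)→4200, (A,nl_idx)→14500, (D,nl)→25100 …(+1); best=1900 via (A,hash)
  {AB}: card=1000; try (A,hash)→1900, (A,nl_idx)→3000, (B,merge)→3150, (A,merge)→3300, (B,hash)→4200, (B,nl)→25100 …(+1); best=1900 via (A,hash)
  {ACD}: card=312500; try (A,hash)→12250, (C,hash)→19800, (A,merge)→92900, (C,merge)→192400, (A,nl_idx)→360850, (C,nl_idx)→426900 …(+2); best=12250 via (A,hash)
  {ABD}: card=125000; try (D,hash)→6900, (D,merge)→15150, (B,hash)→18400, (B,merge)→191650, (D,nl)→251900, (B,nl)→3126900; best=6900 via (D,hash)
  {ABCD}: card=3125000; try (C,hash)→137300, (B,hash)→328750, (C,merge)→2259900, (C,nl_idx)→4256900, (B,merge)→6264500, (C,nl)→37506900 …(+1); best=137300 via (C,hash)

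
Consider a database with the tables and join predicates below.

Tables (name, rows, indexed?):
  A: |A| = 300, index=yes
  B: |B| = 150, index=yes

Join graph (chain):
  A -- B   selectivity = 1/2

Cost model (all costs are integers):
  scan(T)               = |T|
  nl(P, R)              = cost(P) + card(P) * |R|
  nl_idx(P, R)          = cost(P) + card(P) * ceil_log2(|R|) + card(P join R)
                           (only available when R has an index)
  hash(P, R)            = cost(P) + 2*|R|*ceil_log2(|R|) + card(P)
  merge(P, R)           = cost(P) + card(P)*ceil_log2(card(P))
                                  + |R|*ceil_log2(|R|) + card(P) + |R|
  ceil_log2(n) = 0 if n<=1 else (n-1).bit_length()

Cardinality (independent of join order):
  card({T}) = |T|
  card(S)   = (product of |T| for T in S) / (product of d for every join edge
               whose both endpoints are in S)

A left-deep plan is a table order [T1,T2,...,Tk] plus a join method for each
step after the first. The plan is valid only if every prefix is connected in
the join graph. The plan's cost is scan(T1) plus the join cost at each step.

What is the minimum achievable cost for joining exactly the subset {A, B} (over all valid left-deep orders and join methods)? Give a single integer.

Selinger DP over subsets of {A,B}:
  {A}: scan cost=300, card=300
  {B}: scan cost=150, card=150
  {AB}: card=22500; try (B,hash)→3000, (A,merge)→4500, (B,merge)→4650, (A,hash)→5700, (A,nl_idx)→24000, (B,nl_idx)→25200 …(+2); best=3000 via (B,hash)

3000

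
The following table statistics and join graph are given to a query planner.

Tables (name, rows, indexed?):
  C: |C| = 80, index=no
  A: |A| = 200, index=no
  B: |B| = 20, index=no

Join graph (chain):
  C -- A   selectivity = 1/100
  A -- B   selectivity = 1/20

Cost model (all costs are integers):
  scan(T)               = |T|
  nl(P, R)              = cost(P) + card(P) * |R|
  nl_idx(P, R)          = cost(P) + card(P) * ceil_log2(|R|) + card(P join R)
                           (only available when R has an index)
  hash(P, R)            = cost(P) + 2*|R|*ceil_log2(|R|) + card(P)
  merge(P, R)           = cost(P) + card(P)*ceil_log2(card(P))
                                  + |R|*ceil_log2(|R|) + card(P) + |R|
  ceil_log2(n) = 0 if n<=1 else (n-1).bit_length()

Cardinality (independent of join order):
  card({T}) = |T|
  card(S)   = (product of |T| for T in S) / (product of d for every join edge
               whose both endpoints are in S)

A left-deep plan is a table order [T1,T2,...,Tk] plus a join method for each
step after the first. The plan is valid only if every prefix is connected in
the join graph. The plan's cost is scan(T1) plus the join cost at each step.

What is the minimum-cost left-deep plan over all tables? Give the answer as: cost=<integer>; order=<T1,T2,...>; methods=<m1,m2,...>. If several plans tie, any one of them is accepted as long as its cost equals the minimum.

Selinger DP (subsets sized 1..n):
  {C}: scan cost=80, card=80
  {A}: scan cost=200, card=200
  {B}: scan cost=20, card=20
  {AC}: card=160; try (C,hash)→1520, (A,merge)→2520, (C,merge)→2640, (A,hash)→3360, (A,nl)→16080, (C,nl)→16200; best=1520 via (C,hash)
  {AB}: card=200; try (B,hash)→600, (A,merge)→1940, (B,merge)→2120, (A,hash)→3240, (A,nl)→4020, (B,nl)→4200; best=600 via (B,hash)
  {ABC}: card=160; try (B,hash)→1880, (C,hash)→1920, (C,merge)→3040, (B,merge)→3080, (B,nl)→4720, (C,nl)→16600; best=1880 via (B,hash)

cost=1880; order=A,C,B; methods=hash,hash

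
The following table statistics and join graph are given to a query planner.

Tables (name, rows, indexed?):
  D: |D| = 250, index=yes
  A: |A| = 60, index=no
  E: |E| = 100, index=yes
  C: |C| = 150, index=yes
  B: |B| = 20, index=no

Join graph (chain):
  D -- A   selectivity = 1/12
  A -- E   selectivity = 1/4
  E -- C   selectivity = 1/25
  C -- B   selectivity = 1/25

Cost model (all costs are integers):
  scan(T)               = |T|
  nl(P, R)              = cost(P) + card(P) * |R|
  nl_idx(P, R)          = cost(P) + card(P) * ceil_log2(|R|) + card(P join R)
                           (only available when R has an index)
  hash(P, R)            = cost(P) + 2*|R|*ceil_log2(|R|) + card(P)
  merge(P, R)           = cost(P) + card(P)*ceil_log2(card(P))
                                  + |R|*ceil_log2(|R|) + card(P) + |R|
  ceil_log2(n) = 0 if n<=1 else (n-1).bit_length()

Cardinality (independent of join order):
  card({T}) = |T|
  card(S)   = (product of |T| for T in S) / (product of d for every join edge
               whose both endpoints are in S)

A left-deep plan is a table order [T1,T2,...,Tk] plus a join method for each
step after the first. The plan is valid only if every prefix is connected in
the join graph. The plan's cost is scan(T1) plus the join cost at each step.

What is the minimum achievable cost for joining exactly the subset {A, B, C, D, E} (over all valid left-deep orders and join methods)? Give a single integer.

Selinger DP over subsets of {A,B,C,D,E}:
  {D}: scan cost=250, card=250
  {A}: scan cost=60, card=60
  {E}: scan cost=100, card=100
  {C}: scan cost=150, card=150
  {B}: scan cost=20, card=20
  {AD}: card=1250; try (A,hash)→1220, (D,nl_idx)→1790, (D,merge)→2730, (A,merge)→2920, (D,hash)→4120, (D,nl)→15060 …(+1); best=1220 via (A,hash)
  {AE}: card=1500; try (A,hash)→920, (E,merge)→1280, (A,merge)→1320, (E,hash)→1520, (E,nl_idx)→1980, (E,nl)→6060 …(+1); best=920 via (A,hash)
  {CE}: card=600; try (C,nl_idx)→1500, (E,hash)→1700, (E,nl_idx)→1800, (C,merge)→2250, (E,merge)→2300, (C,hash)→2600 …(+2); best=1500 via (C,nl_idx)
  {BC}: card=120; try (C,nl_idx)→300, (B,hash)→500, (C,merge)→1490, (B,merge)→1620, (C,hash)→2440, (C,nl)→3020 …(+1); best=300 via (C,nl_idx)
  {ADE}: card=31250; try (E,hash)→3870, (D,hash)→6420, (E,merge)→17020, (D,merge)→21170, (E,nl_idx)→41220, (D,nl_idx)→44170 …(+2); best=3870 via (E,hash)
  {ACE}: card=9000; try (A,hash)→2820, (C,hash)→4820, (A,merge)→8520, (C,merge)→20270, (C,nl_idx)→21920, (A,nl)→37500 …(+1); best=2820 via (A,hash)
  {BCE}: card=480; try (E,nl_idx)→1620, (E,hash)→1820, (E,merge)→2060, (B,hash)→2300, (B,merge)→8220, (E,nl)→12300 …(+1); best=1620 via (E,nl_idx)
  {ACDE}: card=187500; try (D,hash)→15820, (C,hash)→37520, (D,merge)→140070, (D,nl_idx)→262320, (C,nl_idx)→441370, (C,merge)→505220 …(+2); best=15820 via (D,hash)
  {ABCE}: card=7200; try (A,hash)→2820, (A,merge)→6840, (B,hash)→12020, (A,nl)→30420, (B,merge)→137940, (B,nl)→182820; best=2820 via (A,hash)
  {ABCDE}: card=150000; try (D,hash)→14020, (D,merge)→105870, (B,hash)→203520, (D,nl_idx)→210420, (D,nl)→1802820, (B,merge)→3578440 …(+1); best=14020 via (D,hash)

14020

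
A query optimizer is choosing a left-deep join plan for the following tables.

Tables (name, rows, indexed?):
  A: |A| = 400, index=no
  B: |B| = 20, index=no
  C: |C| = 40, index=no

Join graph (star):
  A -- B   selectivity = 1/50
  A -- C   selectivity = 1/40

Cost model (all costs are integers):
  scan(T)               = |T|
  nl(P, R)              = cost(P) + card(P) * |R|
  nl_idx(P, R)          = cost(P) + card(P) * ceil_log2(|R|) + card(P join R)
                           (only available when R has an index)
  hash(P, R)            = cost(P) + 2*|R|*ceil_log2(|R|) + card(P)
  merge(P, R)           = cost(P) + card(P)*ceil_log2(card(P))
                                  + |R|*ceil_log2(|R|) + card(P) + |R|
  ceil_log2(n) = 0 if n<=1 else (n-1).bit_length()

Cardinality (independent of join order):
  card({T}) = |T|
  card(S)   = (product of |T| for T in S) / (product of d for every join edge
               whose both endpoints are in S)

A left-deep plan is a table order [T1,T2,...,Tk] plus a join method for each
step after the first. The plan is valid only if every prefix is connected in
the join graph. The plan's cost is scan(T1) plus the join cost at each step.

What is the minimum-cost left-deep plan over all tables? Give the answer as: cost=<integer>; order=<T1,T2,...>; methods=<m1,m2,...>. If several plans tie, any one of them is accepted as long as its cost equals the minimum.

Selinger DP (subsets sized 1..n):
  {A}: scan cost=400, card=400
  {B}: scan cost=20, card=20
  {C}: scan cost=40, card=40
  {AB}: card=160; try (B,hash)→1000, (A,merge)→4140, (B,merge)→4520, (A,hash)→7240, (A,nl)→8020, (B,nl)→8400; best=1000 via (B,hash)
  {AC}: card=400; try (C,hash)→1280, (A,merge)→4320, (C,merge)→4680, (A,hash)→7280, (A,nl)→16040, (C,nl)→16400; best=1280 via (C,hash)
  {ABC}: card=160; try (C,hash)→1640, (B,hash)→1880, (C,merge)→2720, (B,merge)→5400, (C,nl)→7400, (B,nl)→9280; best=1640 via (C,hash)

cost=1640; order=A,B,C; methods=hash,hash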